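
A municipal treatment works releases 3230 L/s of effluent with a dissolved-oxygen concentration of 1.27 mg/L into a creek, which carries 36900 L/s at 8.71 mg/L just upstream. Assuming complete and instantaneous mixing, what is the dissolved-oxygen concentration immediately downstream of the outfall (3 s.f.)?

8.11 mg/L

Flow-weighted mixing: C = (Q_r C_r + Q_w C_w)/(Q_r + Q_w)
= (36900×8.71 + 3230×1.27)/(36900 + 3230) = 325500/40130 = 8.111 mg/L.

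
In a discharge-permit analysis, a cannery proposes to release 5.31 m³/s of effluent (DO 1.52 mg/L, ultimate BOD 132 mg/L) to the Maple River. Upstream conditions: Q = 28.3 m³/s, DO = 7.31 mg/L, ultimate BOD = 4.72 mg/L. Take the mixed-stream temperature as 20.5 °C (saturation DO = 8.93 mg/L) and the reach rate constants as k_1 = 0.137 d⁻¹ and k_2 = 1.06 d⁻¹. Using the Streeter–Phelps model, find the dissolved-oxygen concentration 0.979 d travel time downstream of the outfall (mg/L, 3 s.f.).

DO ≈ 6.11 mg/L

Mixed DO = (28.3×7.31 + 5.31×1.52)/(28.3+5.31) = 214.9/33.61 = 6.395 mg/L.
Mixed L₀ = (28.3×4.72 + 5.31×132)/(33.61) = 834.5/33.61 = 24.83 mg/L.
Initial deficit D₀ = C_s − DO₀ = 8.93 − 6.395 = 2.535 mg/L.
D(0.979) = [0.137×24.83/(1.06−0.137)](e^(−0.137×0.979) − e^(−1.06×0.979)) + 2.535 e^(−1.06×0.979)
= 3.685 × (0.8745 − 0.3543) + 2.535 × 0.3543 = 2.815 mg/L.
DO = 8.93 − 2.815 = 6.115 mg/L.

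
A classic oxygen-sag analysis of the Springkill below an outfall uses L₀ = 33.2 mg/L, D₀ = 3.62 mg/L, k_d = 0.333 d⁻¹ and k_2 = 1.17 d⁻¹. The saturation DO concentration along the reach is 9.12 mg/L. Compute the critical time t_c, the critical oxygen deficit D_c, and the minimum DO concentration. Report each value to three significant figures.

t_c ≈ 1.12 d; D_c ≈ 6.51 mg/L; min DO ≈ 2.61 mg/L

At the critical point dD/dt = 0, so k_d L₀ e^(−k_d t) = k_2 D. Substituting D(t) from the Streeter–Phelps equation and solving for t gives
t_c = ln[(k_2/k_d)(1 − D₀(k_2−k_d)/(k_d L₀))] / (k_2−k_d).
Here k_2−k_d = 0.8370 d⁻¹ and 1 − D₀(k_2−k_d)/(k_d L₀) = 1 − 3.62×0.8370/(0.333×33.2) = 0.7259, so
t_c = ln(3.514 × 0.7259) / 0.8370 = 0.9363 / 0.8370 = 1.119 d.
D_c = (k_d/k_2) L₀ e^(−k_d t_c) = (0.333/1.17) × 33.2 × e^(−0.333×1.119) = 0.2846 × 33.2 × 0.6890 = 6.511 mg/L.
Minimum DO = C_s − D_c = 9.12 − 6.511 = 2.609 mg/L.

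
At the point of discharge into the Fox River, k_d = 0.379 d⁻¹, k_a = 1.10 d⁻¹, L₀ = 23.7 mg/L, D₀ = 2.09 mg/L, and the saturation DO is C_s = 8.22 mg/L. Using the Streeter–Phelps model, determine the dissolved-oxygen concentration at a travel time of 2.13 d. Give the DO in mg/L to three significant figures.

DO ≈ 3.66 mg/L

k_d L₀/(k_a−k_d) = 0.379×23.7/(1.10−0.379) = 8.982/0.7210 = 12.46 mg/L.
e^(−k_d t) = e^(−0.379×2.130) = 0.4461; e^(−k_a t) = e^(−1.10×2.130) = 0.09604.
D = 12.46 × (0.4461 − 0.09604) + 2.09 × 0.09604 = 4.361 + 0.2007 = 4.561 mg/L.
DO = C_s − D = 8.22 − 4.561 = 3.659 mg/L.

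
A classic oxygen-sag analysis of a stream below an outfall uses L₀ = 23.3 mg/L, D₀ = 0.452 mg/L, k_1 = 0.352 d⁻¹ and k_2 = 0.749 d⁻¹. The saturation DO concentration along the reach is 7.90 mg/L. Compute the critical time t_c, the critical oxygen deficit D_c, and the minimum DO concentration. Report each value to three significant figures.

t_c ≈ 1.85 d; D_c ≈ 5.72 mg/L; min DO ≈ 2.18 mg/L

At the critical point dD/dt = 0, so k_1 L₀ e^(−k_1 t) = k_2 D. Substituting D(t) from the Streeter–Phelps equation and solving for t gives
t_c = ln[(k_2/k_1)(1 − D₀(k_2−k_1)/(k_1 L₀))] / (k_2−k_1).
Here k_2−k_1 = 0.3970 d⁻¹ and 1 − D₀(k_2−k_1)/(k_1 L₀) = 1 − 0.452×0.3970/(0.352×23.3) = 0.9781, so
t_c = ln(2.128 × 0.9781) / 0.3970 = 0.7330 / 0.3970 = 1.846 d.
L(t_c) = L₀ e^(−k_1 t_c) = 23.3 × 0.5221 = 12.16 mg/L, and at the critical point k_2 D_c = k_1 L, so D_c = (0.352/0.749) × 12.16 = 5.717 mg/L.
Minimum DO = C_s − D_c = 7.90 − 5.717 = 2.183 mg/L.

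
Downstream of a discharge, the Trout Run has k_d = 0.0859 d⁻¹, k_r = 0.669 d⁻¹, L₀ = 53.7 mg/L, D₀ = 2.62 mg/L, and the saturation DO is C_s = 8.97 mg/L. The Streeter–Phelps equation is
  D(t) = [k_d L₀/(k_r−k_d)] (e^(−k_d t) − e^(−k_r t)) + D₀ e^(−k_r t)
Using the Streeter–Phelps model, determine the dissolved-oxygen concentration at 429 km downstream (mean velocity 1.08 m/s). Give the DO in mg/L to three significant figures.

DO ≈ 3.88 mg/L

Travel time t = x/v = 429 km / (1.08 m/s) = 429000 m / 1.08 m/s = 397200 s = 4.597 d.
k_d L₀/(k_r−k_d) = 0.0859×53.7/(0.669−0.0859) = 4.613/0.5831 = 7.911 mg/L.
e^(−k_d t) = e^(−0.0859×4.597) = 0.6737; e^(−k_r t) = e^(−0.669×4.597) = 0.04616.
D = 7.911 × (0.6737 − 0.04616) + 2.62 × 0.04616 = 4.965 + 0.1209 = 5.086 mg/L.
DO = C_s − D = 8.97 − 5.086 = 3.884 mg/L.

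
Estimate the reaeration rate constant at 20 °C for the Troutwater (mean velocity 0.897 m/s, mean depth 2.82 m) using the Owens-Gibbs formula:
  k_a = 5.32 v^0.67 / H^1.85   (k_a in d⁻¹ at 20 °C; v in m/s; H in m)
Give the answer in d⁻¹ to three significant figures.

k_a = 5.32 × 0.897^0.67 / 2.82^1.85 = 5.32 × 0.9298 / 6.807 = 0.7266 d⁻¹.

k_a ≈ 0.727 d⁻¹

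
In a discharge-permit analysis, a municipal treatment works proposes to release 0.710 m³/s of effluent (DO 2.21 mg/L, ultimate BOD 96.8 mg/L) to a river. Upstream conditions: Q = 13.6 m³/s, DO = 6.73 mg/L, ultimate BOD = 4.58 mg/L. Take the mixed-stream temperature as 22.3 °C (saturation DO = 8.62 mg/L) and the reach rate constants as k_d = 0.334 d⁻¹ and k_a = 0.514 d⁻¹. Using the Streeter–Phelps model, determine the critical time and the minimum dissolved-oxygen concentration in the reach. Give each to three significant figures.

Mixed DO = (13.6×6.73 + 0.710×2.21)/(13.6+0.710) = 93.10/14.31 = 6.506 mg/L.
Mixed L₀ = (13.6×4.58 + 0.710×96.8)/(14.31) = 131.0/14.31 = 9.156 mg/L.
Initial deficit D₀ = C_s − DO₀ = 8.62 − 6.506 = 2.114 mg/L.
t_c = (1/0.1800) ln[(0.514/0.334)(1 − 2.114×0.1800/(0.334×9.156))] = 5.556 × ln(1.347) = 1.657 d.
D_c = (0.334/0.514) × 9.156 × e^(−0.334×1.657) = 0.6498 × 9.156 × 0.5751 = 3.421 mg/L.
Minimum DO = 8.62 − 3.421 = 5.199 mg/L.

t_c ≈ 1.66 d; minimum DO ≈ 5.20 mg/L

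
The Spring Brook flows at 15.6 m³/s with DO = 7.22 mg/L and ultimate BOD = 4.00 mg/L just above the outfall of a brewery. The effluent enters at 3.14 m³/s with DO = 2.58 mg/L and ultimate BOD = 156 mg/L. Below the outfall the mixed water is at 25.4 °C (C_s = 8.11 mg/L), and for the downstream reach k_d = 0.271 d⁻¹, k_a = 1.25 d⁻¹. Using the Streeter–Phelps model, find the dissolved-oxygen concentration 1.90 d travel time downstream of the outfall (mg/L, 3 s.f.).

DO ≈ 3.84 mg/L

Mixed DO = (15.6×7.22 + 3.14×2.58)/(15.6+3.14) = 120.7/18.74 = 6.443 mg/L.
Mixed L₀ = (15.6×4.00 + 3.14×156)/(18.74) = 552.2/18.74 = 29.47 mg/L.
Initial deficit D₀ = C_s − DO₀ = 8.11 − 6.443 = 1.667 mg/L.
D(1.90) = [0.271×29.47/(1.25−0.271)](e^(−0.271×1.90) − e^(−1.25×1.90)) + 1.667 e^(−1.25×1.90)
= 8.157 × (0.5976 − 0.09301) + 1.667 × 0.09301 = 4.271 mg/L.
DO = 8.11 − 4.271 = 3.839 mg/L.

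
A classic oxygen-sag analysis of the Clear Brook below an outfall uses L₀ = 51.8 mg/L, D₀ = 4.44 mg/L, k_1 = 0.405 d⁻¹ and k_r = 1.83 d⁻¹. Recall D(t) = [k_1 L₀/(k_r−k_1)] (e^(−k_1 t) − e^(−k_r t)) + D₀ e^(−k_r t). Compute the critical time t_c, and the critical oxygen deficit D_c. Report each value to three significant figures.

t_c ≈ 0.806 d; D_c ≈ 8.27 mg/L

At the critical point dD/dt = 0, so k_1 L₀ e^(−k_1 t) = k_r D. Substituting D(t) from the Streeter–Phelps equation and solving for t gives
t_c = ln[(k_r/k_1)(1 − D₀(k_r−k_1)/(k_1 L₀))] / (k_r−k_1).
Here k_r−k_1 = 1.425 d⁻¹ and 1 − D₀(k_r−k_1)/(k_1 L₀) = 1 − 4.44×1.425/(0.405×51.8) = 0.6984, so
t_c = ln(4.519 × 0.6984) / 1.425 = 1.149 / 1.425 = 0.8065 d.
D_c = (k_1/k_r) L₀ e^(−k_1 t_c) = (0.405/1.83) × 51.8 × e^(−0.405×0.8065) = 0.2213 × 51.8 × 0.7214 = 8.270 mg/L.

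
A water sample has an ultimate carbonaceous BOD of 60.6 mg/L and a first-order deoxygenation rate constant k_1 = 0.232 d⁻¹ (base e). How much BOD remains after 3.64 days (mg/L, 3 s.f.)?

L_t = L₀ e^(−k_1 t) = 60.6 × e^(−0.232×3.64) = 60.6 × 0.4298 = 26.04 mg/L.

L ≈ 26.0 mg/L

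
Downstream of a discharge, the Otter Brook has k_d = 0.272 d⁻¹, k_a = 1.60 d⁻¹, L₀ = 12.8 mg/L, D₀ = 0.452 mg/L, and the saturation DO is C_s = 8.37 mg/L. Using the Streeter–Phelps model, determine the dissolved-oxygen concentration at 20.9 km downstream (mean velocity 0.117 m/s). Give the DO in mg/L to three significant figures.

Travel time t = x/v = 20.9 km / (0.117 m/s) = 20900 m / 0.117 m/s = 178600 s = 2.068 d.
k_d L₀/(k_a−k_d) = 0.272×12.8/(1.60−0.272) = 3.482/1.328 = 2.622 mg/L.
e^(−k_d t) = e^(−0.272×2.068) = 0.5699; e^(−k_a t) = e^(−1.60×2.068) = 0.03659.
D = 2.622 × (0.5699 − 0.03659) + 0.452 × 0.03659 = 1.398 + 0.01654 = 1.415 mg/L.
DO = C_s − D = 8.37 − 1.415 = 6.955 mg/L.

DO ≈ 6.96 mg/L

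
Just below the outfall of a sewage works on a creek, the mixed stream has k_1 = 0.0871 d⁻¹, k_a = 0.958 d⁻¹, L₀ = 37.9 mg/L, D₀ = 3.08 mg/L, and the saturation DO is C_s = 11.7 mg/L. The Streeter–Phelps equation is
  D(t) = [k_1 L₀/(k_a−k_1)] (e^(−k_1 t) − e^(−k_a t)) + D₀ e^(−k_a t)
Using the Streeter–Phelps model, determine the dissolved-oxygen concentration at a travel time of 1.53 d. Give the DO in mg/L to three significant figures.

k_1 L₀/(k_a−k_1) = 0.0871×37.9/(0.958−0.0871) = 3.301/0.8709 = 3.790 mg/L.
e^(−k_1 t) = e^(−0.0871×1.530) = 0.8752; e^(−k_a t) = e^(−0.958×1.530) = 0.2309.
D = 3.790 × (0.8752 − 0.2309) + 3.08 × 0.2309 = 2.442 + 0.7112 = 3.153 mg/L.
DO = C_s − D = 11.7 − 3.153 = 8.547 mg/L.

DO ≈ 8.55 mg/L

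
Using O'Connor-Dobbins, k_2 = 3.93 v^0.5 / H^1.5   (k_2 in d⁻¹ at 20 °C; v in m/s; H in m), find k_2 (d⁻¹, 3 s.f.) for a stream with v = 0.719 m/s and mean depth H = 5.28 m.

k_2 = 3.93 × 0.719^0.5 / 5.28^1.5 = 3.93 × 0.8479 / 12.13 = 0.2747 d⁻¹.

k_2 ≈ 0.275 d⁻¹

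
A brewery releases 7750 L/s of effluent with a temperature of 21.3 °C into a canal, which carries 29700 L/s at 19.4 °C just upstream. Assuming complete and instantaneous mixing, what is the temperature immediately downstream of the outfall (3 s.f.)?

Flow-weighted mixing: C = (Q_r C_r + Q_w C_w)/(Q_r + Q_w)
= (29700×19.4 + 7750×21.3)/(29700 + 7750) = 741300/37450 = 19.79 °C.

19.8 °C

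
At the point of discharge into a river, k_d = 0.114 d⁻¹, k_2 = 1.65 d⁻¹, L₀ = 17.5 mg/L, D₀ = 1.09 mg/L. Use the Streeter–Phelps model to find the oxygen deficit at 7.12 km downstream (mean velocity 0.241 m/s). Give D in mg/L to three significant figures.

D ≈ 1.13 mg/L

Travel time t = x/v = 7.12 km / (0.241 m/s) = 7120 m / 0.241 m/s = 29540 s = 0.3419 d.
k_d L₀/(k_2−k_d) = 0.114×17.5/(1.65−0.114) = 1.995/1.536 = 1.299 mg/L.
e^(−k_d t) = e^(−0.114×0.3419) = 0.9618; e^(−k_2 t) = e^(−1.65×0.3419) = 0.5688.
D = 1.299 × (0.9618 − 0.5688) + 1.09 × 0.5688 = 0.5104 + 0.6200 = 1.130 mg/L.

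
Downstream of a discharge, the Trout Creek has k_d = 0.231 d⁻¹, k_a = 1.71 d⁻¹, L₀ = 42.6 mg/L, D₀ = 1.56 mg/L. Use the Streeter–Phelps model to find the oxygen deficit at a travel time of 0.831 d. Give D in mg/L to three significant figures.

D ≈ 4.26 mg/L

k_d L₀/(k_a−k_d) = 0.231×42.6/(1.71−0.231) = 9.841/1.479 = 6.654 mg/L.
e^(−k_d t) = e^(−0.231×0.8310) = 0.8253; e^(−k_a t) = e^(−1.71×0.8310) = 0.2415.
D = 6.654 × (0.8253 − 0.2415) + 1.56 × 0.2415 = 3.885 + 0.3767 = 4.261 mg/L.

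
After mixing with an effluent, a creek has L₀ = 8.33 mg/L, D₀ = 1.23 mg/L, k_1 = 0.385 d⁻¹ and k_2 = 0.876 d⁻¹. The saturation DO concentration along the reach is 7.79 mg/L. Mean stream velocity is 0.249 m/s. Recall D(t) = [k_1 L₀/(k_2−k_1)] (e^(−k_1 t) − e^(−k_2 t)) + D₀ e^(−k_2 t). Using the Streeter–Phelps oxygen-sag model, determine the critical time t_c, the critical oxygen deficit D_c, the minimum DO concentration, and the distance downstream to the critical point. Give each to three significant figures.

At the critical point dD/dt = 0, so k_1 L₀ e^(−k_1 t) = k_2 D. Substituting D(t) from the Streeter–Phelps equation and solving for t gives
t_c = ln[(k_2/k_1)(1 − D₀(k_2−k_1)/(k_1 L₀))] / (k_2−k_1).
Here k_2−k_1 = 0.4910 d⁻¹ and 1 − D₀(k_2−k_1)/(k_1 L₀) = 1 − 1.23×0.4910/(0.385×8.33) = 0.8117, so
t_c = ln(2.275 × 0.8117) / 0.4910 = 0.6135 / 0.4910 = 1.249 d.
L(t_c) = L₀ e^(−k_1 t_c) = 8.33 × 0.6181 = 5.149 mg/L, and at the critical point k_2 D_c = k_1 L, so D_c = (0.385/0.876) × 5.149 = 2.263 mg/L.
Minimum DO = C_s − D_c = 7.79 − 2.263 = 5.527 mg/L.
x_c = v t_c = 0.249 m/s × 1.249 d × 86400 s/d = 26880 m ≈ 26.9 km.

t_c ≈ 1.25 d; D_c ≈ 2.26 mg/L; min DO ≈ 5.53 mg/L; x_c ≈ 26.9 km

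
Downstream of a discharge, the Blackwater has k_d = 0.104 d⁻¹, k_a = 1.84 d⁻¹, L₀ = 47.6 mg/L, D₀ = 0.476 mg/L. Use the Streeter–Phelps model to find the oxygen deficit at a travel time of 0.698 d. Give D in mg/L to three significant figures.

D ≈ 1.99 mg/L

k_d L₀/(k_a−k_d) = 0.104×47.6/(1.84−0.104) = 4.950/1.736 = 2.852 mg/L.
e^(−k_d t) = e^(−0.104×0.6980) = 0.9300; e^(−k_a t) = e^(−1.84×0.6980) = 0.2768.
D = 2.852 × (0.9300 − 0.2768) + 0.476 × 0.2768 = 1.863 + 0.1318 = 1.994 mg/L.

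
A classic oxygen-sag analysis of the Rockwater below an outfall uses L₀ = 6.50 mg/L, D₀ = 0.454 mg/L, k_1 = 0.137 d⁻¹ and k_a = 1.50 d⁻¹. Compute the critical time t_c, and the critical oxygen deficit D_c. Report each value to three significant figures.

t_c ≈ 0.885 d; D_c ≈ 0.526 mg/L

At the critical point dD/dt = 0, so k_1 L₀ e^(−k_1 t) = k_a D. Substituting D(t) from the Streeter–Phelps equation and solving for t gives
t_c = ln[(k_a/k_1)(1 − D₀(k_a−k_1)/(k_1 L₀))] / (k_a−k_1).
Here k_a−k_1 = 1.363 d⁻¹ and 1 − D₀(k_a−k_1)/(k_1 L₀) = 1 − 0.454×1.363/(0.137×6.50) = 0.3051, so
t_c = ln(10.95 × 0.3051) / 1.363 = 1.206 / 1.363 = 0.8849 d.
L(t_c) = L₀ e^(−k_1 t_c) = 6.50 × 0.8858 = 5.758 mg/L, and at the critical point k_a D_c = k_1 L, so D_c = (0.137/1.50) × 5.758 = 0.5259 mg/L.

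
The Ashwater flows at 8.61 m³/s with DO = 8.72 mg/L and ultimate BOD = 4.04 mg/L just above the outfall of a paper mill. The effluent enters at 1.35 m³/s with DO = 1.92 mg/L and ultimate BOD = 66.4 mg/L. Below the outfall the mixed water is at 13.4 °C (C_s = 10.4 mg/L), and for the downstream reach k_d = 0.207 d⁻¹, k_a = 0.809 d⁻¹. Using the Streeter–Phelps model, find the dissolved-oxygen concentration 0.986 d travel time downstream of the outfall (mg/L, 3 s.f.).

DO ≈ 7.66 mg/L

Mixed DO = (8.61×8.72 + 1.35×1.92)/(8.61+1.35) = 77.67/9.960 = 7.798 mg/L.
Mixed L₀ = (8.61×4.04 + 1.35×66.4)/(9.960) = 124.4/9.960 = 12.49 mg/L.
Initial deficit D₀ = C_s − DO₀ = 10.4 − 7.798 = 2.602 mg/L.
D(0.986) = [0.207×12.49/(0.809−0.207)](e^(−0.207×0.986) − e^(−0.809×0.986)) + 2.602 e^(−0.809×0.986)
= 4.296 × (0.8154 − 0.4504) + 2.602 × 0.4504 = 2.740 mg/L.
DO = 10.4 − 2.740 = 7.660 mg/L.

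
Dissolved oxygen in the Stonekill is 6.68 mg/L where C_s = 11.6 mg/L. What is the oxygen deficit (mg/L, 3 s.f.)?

D = C_s − C = 11.6 − 6.68 = 4.92 mg/L.

D ≈ 4.92 mg/L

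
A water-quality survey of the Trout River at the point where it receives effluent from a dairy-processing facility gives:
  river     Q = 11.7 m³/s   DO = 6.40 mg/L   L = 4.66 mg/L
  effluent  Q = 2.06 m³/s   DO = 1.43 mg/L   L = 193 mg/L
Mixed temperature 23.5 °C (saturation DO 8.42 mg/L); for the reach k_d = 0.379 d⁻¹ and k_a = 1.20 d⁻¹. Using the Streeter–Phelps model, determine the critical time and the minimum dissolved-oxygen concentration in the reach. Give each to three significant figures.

Mixed DO = (11.7×6.40 + 2.06×1.43)/(11.7+2.06) = 77.83/13.76 = 5.656 mg/L.
Mixed L₀ = (11.7×4.66 + 2.06×193)/(13.76) = 452.1/13.76 = 32.86 mg/L.
Initial deficit D₀ = C_s − DO₀ = 8.42 − 5.656 = 2.764 mg/L.
t_c = (1/0.8210) ln[(1.20/0.379)(1 − 2.764×0.8210/(0.379×32.86))] = 1.218 × ln(2.589) = 1.159 d.
D_c = (0.379/1.20) × 32.86 × e^(−0.379×1.159) = 0.3158 × 32.86 × 0.6446 = 6.689 mg/L.
Minimum DO = 8.42 − 6.689 = 1.731 mg/L.

t_c ≈ 1.16 d; minimum DO ≈ 1.73 mg/L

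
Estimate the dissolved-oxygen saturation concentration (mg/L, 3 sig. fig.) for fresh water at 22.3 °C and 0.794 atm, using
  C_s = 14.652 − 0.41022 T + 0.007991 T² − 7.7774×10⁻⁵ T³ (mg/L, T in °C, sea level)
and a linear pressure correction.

C_s ≈ 6.84 mg/L

At sea level: C_s = 14.652 − 0.41022×22.3 + 0.007991×22.3² − 7.7774×10⁻⁵×22.3³ = 8.615 mg/L.
Pressure correction: C_s' = 8.615 × 0.794 = 6.841 mg/L.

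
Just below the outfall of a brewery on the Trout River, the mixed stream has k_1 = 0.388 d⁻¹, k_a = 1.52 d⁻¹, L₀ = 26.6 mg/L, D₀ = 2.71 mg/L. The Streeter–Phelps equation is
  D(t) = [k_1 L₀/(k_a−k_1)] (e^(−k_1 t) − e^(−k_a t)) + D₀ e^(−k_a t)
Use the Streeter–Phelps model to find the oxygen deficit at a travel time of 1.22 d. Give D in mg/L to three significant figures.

D ≈ 4.68 mg/L

k_1 L₀/(k_a−k_1) = 0.388×26.6/(1.52−0.388) = 10.32/1.132 = 9.117 mg/L.
e^(−k_1 t) = e^(−0.388×1.220) = 0.6229; e^(−k_a t) = e^(−1.52×1.220) = 0.1565.
D = 9.117 × (0.6229 − 0.1565) + 2.71 × 0.1565 = 4.252 + 0.4242 = 4.676 mg/L.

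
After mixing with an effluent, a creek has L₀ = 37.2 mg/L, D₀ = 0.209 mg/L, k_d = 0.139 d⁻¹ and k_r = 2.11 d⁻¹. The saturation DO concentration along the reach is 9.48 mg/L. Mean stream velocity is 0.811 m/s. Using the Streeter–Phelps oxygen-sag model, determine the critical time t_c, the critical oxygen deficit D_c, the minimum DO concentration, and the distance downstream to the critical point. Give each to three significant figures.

t_c = [1/(k_r−k_d)] ln[(k_r/k_d)(1 − D₀(k_r−k_d)/(k_d L₀))]
= [1/(2.11−0.139)] ln[(2.11/0.139)(1 − 0.209×1.971/(0.139×37.2))]
= (1/1.971) ln[15.18 × 0.9203] = 0.5074 × ln(13.97) = 0.5074 × 2.637 = 1.338 d.
D_c = (k_d/k_r) L₀ e^(−k_d t_c) = (0.139/2.11) × 37.2 × e^(−0.139×1.338) = 0.06588 × 37.2 × 0.8303 = 2.035 mg/L.
Minimum DO = C_s − D_c = 9.48 − 2.035 = 7.445 mg/L.
x_c = v t_c = 0.811 m/s × 1.338 d × 86400 s/d = 93750 m ≈ 93.7 km.

t_c ≈ 1.34 d; D_c ≈ 2.03 mg/L; min DO ≈ 7.45 mg/L; x_c ≈ 93.7 km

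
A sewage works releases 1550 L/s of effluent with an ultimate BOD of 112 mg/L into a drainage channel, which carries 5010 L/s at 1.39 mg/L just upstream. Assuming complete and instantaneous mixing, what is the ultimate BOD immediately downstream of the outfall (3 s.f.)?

Flow-weighted mixing: C = (Q_r C_r + Q_w C_w)/(Q_r + Q_w)
= (5010×1.39 + 1550×112)/(5010 + 1550) = 180600/6560 = 27.52 mg/L.

27.5 mg/L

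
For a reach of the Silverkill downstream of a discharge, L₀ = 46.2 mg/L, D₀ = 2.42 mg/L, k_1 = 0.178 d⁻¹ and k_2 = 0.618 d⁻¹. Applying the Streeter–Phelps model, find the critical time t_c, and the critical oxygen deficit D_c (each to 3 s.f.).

t_c ≈ 2.51 d; D_c ≈ 8.51 mg/L

At the critical point dD/dt = 0, so k_1 L₀ e^(−k_1 t) = k_2 D. Substituting D(t) from the Streeter–Phelps equation and solving for t gives
t_c = ln[(k_2/k_1)(1 − D₀(k_2−k_1)/(k_1 L₀))] / (k_2−k_1).
Here k_2−k_1 = 0.4400 d⁻¹ and 1 − D₀(k_2−k_1)/(k_1 L₀) = 1 − 2.42×0.4400/(0.178×46.2) = 0.8705, so
t_c = ln(3.472 × 0.8705) / 0.4400 = 1.106 / 0.4400 = 2.514 d.
D_c = (k_1/k_2) L₀ e^(−k_1 t_c) = (0.178/0.618) × 46.2 × e^(−0.178×2.514) = 0.2880 × 46.2 × 0.6393 = 8.507 mg/L.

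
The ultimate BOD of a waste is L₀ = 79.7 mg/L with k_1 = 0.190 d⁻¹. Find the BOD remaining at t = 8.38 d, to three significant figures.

L_t = L₀ e^(−k_1 t) = 79.7 × e^(−0.190×8.38) = 79.7 × 0.2035 = 16.22 mg/L.

L ≈ 16.2 mg/L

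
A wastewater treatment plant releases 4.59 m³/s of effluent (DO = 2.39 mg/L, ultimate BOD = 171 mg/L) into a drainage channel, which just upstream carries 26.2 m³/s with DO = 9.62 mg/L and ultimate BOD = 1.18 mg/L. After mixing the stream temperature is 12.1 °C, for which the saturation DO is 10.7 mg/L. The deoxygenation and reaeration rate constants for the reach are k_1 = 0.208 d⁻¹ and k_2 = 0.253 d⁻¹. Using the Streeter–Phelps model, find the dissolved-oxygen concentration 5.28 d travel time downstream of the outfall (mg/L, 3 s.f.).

DO ≈ 1.50 mg/L

Mixed DO = (26.2×9.62 + 4.59×2.39)/(26.2+4.59) = 263.0/30.79 = 8.542 mg/L.
Mixed L₀ = (26.2×1.18 + 4.59×171)/(30.79) = 815.8/30.79 = 26.50 mg/L.
Initial deficit D₀ = C_s − DO₀ = 10.7 − 8.542 = 2.158 mg/L.
D(5.28) = [0.208×26.50/(0.253−0.208)](e^(−0.208×5.28) − e^(−0.253×5.28)) + 2.158 e^(−0.253×5.28)
= 122.5 × (0.3335 − 0.2629) + 2.158 × 0.2629 = 9.204 mg/L.
DO = 10.7 − 9.204 = 1.496 mg/L.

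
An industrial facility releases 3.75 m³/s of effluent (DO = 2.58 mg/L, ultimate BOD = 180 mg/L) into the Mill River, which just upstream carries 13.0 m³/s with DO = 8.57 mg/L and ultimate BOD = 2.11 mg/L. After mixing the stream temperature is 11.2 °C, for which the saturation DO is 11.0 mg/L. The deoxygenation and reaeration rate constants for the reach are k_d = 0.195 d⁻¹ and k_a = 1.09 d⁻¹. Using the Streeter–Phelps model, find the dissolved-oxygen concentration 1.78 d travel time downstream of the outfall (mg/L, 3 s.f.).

DO ≈ 5.31 mg/L

Mixed DO = (13.0×8.57 + 3.75×2.58)/(13.0+3.75) = 121.1/16.75 = 7.229 mg/L.
Mixed L₀ = (13.0×2.11 + 3.75×180)/(16.75) = 702.4/16.75 = 41.94 mg/L.
Initial deficit D₀ = C_s − DO₀ = 11.0 − 7.229 = 3.771 mg/L.
D(1.78) = [0.195×41.94/(1.09−0.195)](e^(−0.195×1.78) − e^(−1.09×1.78)) + 3.771 e^(−1.09×1.78)
= 9.137 × (0.7067 − 0.1437) + 3.771 × 0.1437 = 5.686 mg/L.
DO = 11.0 − 5.686 = 5.314 mg/L.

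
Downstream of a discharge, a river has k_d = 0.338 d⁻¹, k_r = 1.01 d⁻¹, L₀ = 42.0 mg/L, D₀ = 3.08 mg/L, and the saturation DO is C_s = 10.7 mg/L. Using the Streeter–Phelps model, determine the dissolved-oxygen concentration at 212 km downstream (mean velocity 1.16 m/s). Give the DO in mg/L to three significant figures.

DO ≈ 2.50 mg/L

Travel time t = x/v = 212 km / (1.16 m/s) = 212000 m / 1.16 m/s = 182800 s = 2.115 d.
k_d L₀/(k_r−k_d) = 0.338×42.0/(1.01−0.338) = 14.20/0.6720 = 21.13 mg/L.
e^(−k_d t) = e^(−0.338×2.115) = 0.4892; e^(−k_r t) = e^(−1.01×2.115) = 0.1181.
D = 21.13 × (0.4892 − 0.1181) + 3.08 × 0.1181 = 7.840 + 0.3637 = 8.204 mg/L.
DO = C_s − D = 10.7 − 8.204 = 2.496 mg/L.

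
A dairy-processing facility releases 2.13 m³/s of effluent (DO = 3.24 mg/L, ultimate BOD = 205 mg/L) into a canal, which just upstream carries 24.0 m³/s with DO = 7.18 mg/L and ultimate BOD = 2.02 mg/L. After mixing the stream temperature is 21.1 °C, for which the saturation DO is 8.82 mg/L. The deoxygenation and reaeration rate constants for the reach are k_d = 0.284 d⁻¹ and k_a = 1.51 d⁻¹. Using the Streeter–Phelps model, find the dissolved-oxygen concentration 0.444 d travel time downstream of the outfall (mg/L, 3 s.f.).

DO ≈ 6.23 mg/L

Mixed DO = (24.0×7.18 + 2.13×3.24)/(24.0+2.13) = 179.2/26.13 = 6.859 mg/L.
Mixed L₀ = (24.0×2.02 + 2.13×205)/(26.13) = 485.1/26.13 = 18.57 mg/L.
Initial deficit D₀ = C_s − DO₀ = 8.82 − 6.859 = 1.961 mg/L.
D(0.444) = [0.284×18.57/(1.51−0.284)](e^(−0.284×0.444) − e^(−1.51×0.444)) + 1.961 e^(−1.51×0.444)
= 4.301 × (0.8815 − 0.5115) + 1.961 × 0.5115 = 2.595 mg/L.
DO = 8.82 − 2.595 = 6.225 mg/L.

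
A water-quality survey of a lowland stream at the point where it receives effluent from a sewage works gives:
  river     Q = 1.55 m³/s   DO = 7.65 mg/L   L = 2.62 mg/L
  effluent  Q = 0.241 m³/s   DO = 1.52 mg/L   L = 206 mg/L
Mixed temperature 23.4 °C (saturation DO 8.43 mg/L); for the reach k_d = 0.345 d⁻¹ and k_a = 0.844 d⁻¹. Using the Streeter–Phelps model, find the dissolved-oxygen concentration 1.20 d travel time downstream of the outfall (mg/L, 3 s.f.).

Mixed DO = (1.55×7.65 + 0.241×1.52)/(1.55+0.241) = 12.22/1.791 = 6.825 mg/L.
Mixed L₀ = (1.55×2.62 + 0.241×206)/(1.791) = 53.71/1.791 = 29.99 mg/L.
Initial deficit D₀ = C_s − DO₀ = 8.43 − 6.825 = 1.605 mg/L.
D(1.20) = [0.345×29.99/(0.844−0.345)](e^(−0.345×1.20) − e^(−0.844×1.20)) + 1.605 e^(−0.844×1.20)
= 20.73 × (0.6610 − 0.3632) + 1.605 × 0.3632 = 6.757 mg/L.
DO = 8.43 − 6.757 = 1.673 mg/L.

DO ≈ 1.67 mg/L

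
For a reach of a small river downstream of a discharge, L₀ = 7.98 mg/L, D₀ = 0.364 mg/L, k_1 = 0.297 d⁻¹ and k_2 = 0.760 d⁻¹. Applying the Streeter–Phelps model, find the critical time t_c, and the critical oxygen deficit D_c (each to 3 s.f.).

With k_2/k_1 = 2.559 and 1 − D₀(k_2−k_1)/(k_1 L₀) = 0.9289,
t_c = ln(2.559 × 0.9289) / (0.760 − 0.297) = ln(2.377) / 0.4630 = 0.8658/0.4630 = 1.870 d.
L(t_c) = L₀ e^(−k_1 t_c) = 7.98 × 0.5738 = 4.579 mg/L, and at the critical point k_2 D_c = k_1 L, so D_c = (0.297/0.760) × 4.579 = 1.790 mg/L.

t_c ≈ 1.87 d; D_c ≈ 1.79 mg/L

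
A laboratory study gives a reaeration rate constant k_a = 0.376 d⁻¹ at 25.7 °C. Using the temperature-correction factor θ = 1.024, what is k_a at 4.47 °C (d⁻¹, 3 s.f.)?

k_a ≈ 0.227 d⁻¹

k_a(T₂) = k_a(T₁) · θ^(T₂−T₁) = 0.376 × 1.024^(4.47−25.7)
= 0.376 × 1.024^-21.2 = 0.376 × 0.6044 = 0.2273 d⁻¹.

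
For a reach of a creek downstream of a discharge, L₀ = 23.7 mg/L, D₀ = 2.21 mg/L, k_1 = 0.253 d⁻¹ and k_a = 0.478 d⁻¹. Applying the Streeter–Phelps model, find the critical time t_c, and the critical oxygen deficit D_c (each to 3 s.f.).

t_c = [1/(k_a−k_1)] ln[(k_a/k_1)(1 − D₀(k_a−k_1)/(k_1 L₀))]
= [1/(0.478−0.253)] ln[(0.478/0.253)(1 − 2.21×0.2250/(0.253×23.7))]
= (1/0.2250) ln[1.889 × 0.9171] = 4.444 × ln(1.733) = 4.444 × 0.5497 = 2.443 d.
L(t_c) = L₀ e^(−k_1 t_c) = 23.7 × 0.5390 = 12.77 mg/L, and at the critical point k_a D_c = k_1 L, so D_c = (0.253/0.478) × 12.77 = 6.761 mg/L.

t_c ≈ 2.44 d; D_c ≈ 6.76 mg/L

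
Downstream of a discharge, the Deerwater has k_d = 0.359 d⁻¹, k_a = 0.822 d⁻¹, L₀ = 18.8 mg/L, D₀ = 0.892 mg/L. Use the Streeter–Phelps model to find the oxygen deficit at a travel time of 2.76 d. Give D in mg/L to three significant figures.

D ≈ 4.00 mg/L

k_d L₀/(k_a−k_d) = 0.359×18.8/(0.822−0.359) = 6.749/0.4630 = 14.58 mg/L.
e^(−k_d t) = e^(−0.359×2.760) = 0.3713; e^(−k_a t) = e^(−0.822×2.760) = 0.1034.
D = 14.58 × (0.3713 − 0.1034) + 0.892 × 0.1034 = 3.904 + 0.09227 = 3.996 mg/L.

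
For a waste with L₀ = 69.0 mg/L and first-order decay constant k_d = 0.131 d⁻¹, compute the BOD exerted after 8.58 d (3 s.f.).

y_t = L₀(1 − e^(−k_d t)) = 69.0 × (1 − e^(−0.131×8.58))
= 69.0 × (1 − 0.3250) = 69.0 × 0.6750 = 46.58 mg/L.

y ≈ 46.6 mg/L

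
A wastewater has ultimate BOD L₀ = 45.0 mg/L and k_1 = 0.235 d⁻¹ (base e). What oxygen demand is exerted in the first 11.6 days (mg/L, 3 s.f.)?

y ≈ 42.1 mg/L

y_t = L₀(1 − e^(−k_1 t)) = 45.0 × (1 − e^(−0.235×11.6))
= 45.0 × (1 − 0.06548) = 45.0 × 0.9345 = 42.05 mg/L.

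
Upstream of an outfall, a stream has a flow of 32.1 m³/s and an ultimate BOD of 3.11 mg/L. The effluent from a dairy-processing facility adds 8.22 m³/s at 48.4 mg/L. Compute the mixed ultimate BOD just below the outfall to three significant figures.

12.3 mg/L

Flow-weighted mixing: C = (Q_r C_r + Q_w C_w)/(Q_r + Q_w)
= (32.1×3.11 + 8.22×48.4)/(32.1 + 8.22) = 497.7/40.32 = 12.34 mg/L.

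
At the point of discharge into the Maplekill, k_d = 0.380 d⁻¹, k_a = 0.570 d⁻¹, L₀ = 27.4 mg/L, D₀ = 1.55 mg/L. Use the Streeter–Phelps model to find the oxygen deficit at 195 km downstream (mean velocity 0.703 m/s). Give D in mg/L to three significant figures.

Travel time t = x/v = 195 km / (0.703 m/s) = 195000 m / 0.703 m/s = 277400 s = 3.210 d.
k_d L₀/(k_a−k_d) = 0.380×27.4/(0.570−0.380) = 10.41/0.1900 = 54.80 mg/L.
e^(−k_d t) = e^(−0.380×3.210) = 0.2952; e^(−k_a t) = e^(−0.570×3.210) = 0.1604.
D = 54.80 × (0.2952 − 0.1604) + 1.55 × 0.1604 = 7.388 + 0.2487 = 7.637 mg/L.

D ≈ 7.64 mg/L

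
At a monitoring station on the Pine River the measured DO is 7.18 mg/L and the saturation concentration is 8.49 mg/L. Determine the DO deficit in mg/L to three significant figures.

D = C_s − C = 8.49 − 7.18 = 1.31 mg/L.

D ≈ 1.31 mg/L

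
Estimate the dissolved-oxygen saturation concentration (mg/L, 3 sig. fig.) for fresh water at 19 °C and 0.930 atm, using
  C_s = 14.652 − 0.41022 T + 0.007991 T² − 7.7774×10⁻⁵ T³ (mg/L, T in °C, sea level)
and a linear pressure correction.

At sea level: C_s = 14.652 − 0.41022×19 + 0.007991×19² − 7.7774×10⁻⁵×19³ = 9.209 mg/L.
Pressure correction: C_s' = 9.209 × 0.930 = 8.564 mg/L.

C_s ≈ 8.56 mg/L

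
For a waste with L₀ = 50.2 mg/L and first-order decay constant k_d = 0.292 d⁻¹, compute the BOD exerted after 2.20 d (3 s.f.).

y_t = L₀(1 − e^(−k_d t)) = 50.2 × (1 − e^(−0.292×2.20))
= 50.2 × (1 − 0.5260) = 50.2 × 0.4740 = 23.79 mg/L.

y ≈ 23.8 mg/L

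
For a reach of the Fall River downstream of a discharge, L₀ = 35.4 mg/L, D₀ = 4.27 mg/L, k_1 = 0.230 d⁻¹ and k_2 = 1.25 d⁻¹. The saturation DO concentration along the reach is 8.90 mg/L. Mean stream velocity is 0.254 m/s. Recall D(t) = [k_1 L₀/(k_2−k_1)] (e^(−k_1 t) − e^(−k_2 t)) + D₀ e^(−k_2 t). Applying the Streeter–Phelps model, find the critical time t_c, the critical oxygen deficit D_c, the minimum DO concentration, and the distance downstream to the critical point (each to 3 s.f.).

t_c ≈ 0.909 d; D_c ≈ 5.28 mg/L; min DO ≈ 3.62 mg/L; x_c ≈ 20.0 km

At the critical point dD/dt = 0, so k_1 L₀ e^(−k_1 t) = k_2 D. Substituting D(t) from the Streeter–Phelps equation and solving for t gives
t_c = ln[(k_2/k_1)(1 − D₀(k_2−k_1)/(k_1 L₀))] / (k_2−k_1).
Here k_2−k_1 = 1.020 d⁻¹ and 1 − D₀(k_2−k_1)/(k_1 L₀) = 1 − 4.27×1.020/(0.230×35.4) = 0.4651, so
t_c = ln(5.435 × 0.4651) / 1.020 = 0.9273 / 1.020 = 0.9091 d.
D_c = (k_1/k_2) L₀ e^(−k_1 t_c) = (0.230/1.25) × 35.4 × e^(−0.230×0.9091) = 0.1840 × 35.4 × 0.8113 = 5.285 mg/L.
Minimum DO = C_s − D_c = 8.90 − 5.285 = 3.615 mg/L.
x_c = v t_c = 0.254 m/s × 0.9091 d × 86400 s/d = 19950 m ≈ 20.0 km.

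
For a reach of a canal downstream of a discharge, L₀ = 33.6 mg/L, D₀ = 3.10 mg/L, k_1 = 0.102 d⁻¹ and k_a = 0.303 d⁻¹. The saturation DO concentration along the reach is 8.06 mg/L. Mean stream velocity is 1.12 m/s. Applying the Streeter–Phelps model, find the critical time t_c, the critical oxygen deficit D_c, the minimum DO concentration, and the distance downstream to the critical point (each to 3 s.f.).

t_c ≈ 4.42 d; D_c ≈ 7.21 mg/L; min DO ≈ 0.853 mg/L; x_c ≈ 428 km

With k_a/k_1 = 2.971 and 1 − D₀(k_a−k_1)/(k_1 L₀) = 0.8182,
t_c = ln(2.971 × 0.8182) / (0.303 − 0.102) = ln(2.431) / 0.2010 = 0.8881/0.2010 = 4.418 d.
D_c = (k_1/k_a) L₀ e^(−k_1 t_c) = (0.102/0.303) × 33.6 × e^(−0.102×4.418) = 0.3366 × 33.6 × 0.6372 = 7.207 mg/L.
Minimum DO = C_s − D_c = 8.06 − 7.207 = 0.8527 mg/L.
x_c = v t_c = 1.12 m/s × 4.418 d × 86400 s/d = 427600 m ≈ 428 km.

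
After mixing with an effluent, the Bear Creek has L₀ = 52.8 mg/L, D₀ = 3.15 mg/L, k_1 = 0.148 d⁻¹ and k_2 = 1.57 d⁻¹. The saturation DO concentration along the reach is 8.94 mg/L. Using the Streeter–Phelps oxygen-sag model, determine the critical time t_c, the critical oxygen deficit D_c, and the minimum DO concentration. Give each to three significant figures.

t_c ≈ 1.06 d; D_c ≈ 4.25 mg/L; min DO ≈ 4.69 mg/L

t_c = [1/(k_2−k_1)] ln[(k_2/k_1)(1 − D₀(k_2−k_1)/(k_1 L₀))]
= [1/(1.57−0.148)] ln[(1.57/0.148)(1 − 3.15×1.422/(0.148×52.8))]
= (1/1.422) ln[10.61 × 0.4268] = 0.7032 × ln(4.527) = 0.7032 × 1.510 = 1.062 d.
L(t_c) = L₀ e^(−k_1 t_c) = 52.8 × 0.8546 = 45.12 mg/L, and at the critical point k_2 D_c = k_1 L, so D_c = (0.148/1.57) × 45.12 = 4.253 mg/L.
Minimum DO = C_s − D_c = 8.94 − 4.253 = 4.687 mg/L.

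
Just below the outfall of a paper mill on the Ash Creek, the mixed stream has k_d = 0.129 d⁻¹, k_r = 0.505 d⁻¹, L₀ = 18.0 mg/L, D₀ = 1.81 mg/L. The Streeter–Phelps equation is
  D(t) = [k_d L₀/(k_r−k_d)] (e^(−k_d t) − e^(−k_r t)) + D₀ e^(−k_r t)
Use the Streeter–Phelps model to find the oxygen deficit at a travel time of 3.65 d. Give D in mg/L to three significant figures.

D ≈ 3.17 mg/L

k_d L₀/(k_r−k_d) = 0.129×18.0/(0.505−0.129) = 2.322/0.3760 = 6.176 mg/L.
e^(−k_d t) = e^(−0.129×3.650) = 0.6245; e^(−k_r t) = e^(−0.505×3.650) = 0.1583.
D = 6.176 × (0.6245 − 0.1583) + 1.81 × 0.1583 = 2.879 + 0.2865 = 3.165 mg/L.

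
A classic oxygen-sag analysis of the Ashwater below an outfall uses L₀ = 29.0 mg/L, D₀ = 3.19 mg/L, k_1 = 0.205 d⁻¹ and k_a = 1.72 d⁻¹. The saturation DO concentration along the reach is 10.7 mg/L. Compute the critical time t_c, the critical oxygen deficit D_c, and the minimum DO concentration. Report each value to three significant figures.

t_c ≈ 0.298 d; D_c ≈ 3.25 mg/L; min DO ≈ 7.45 mg/L

t_c = [1/(k_a−k_1)] ln[(k_a/k_1)(1 − D₀(k_a−k_1)/(k_1 L₀))]
= [1/(1.72−0.205)] ln[(1.72/0.205)(1 − 3.19×1.515/(0.205×29.0))]
= (1/1.515) ln[8.390 × 0.1871] = 0.6601 × ln(1.570) = 0.6601 × 0.4508 = 0.2976 d.
L(t_c) = L₀ e^(−k_1 t_c) = 29.0 × 0.9408 = 27.28 mg/L, and at the critical point k_a D_c = k_1 L, so D_c = (0.205/1.72) × 27.28 = 3.252 mg/L.
Minimum DO = C_s − D_c = 10.7 − 3.252 = 7.448 mg/L.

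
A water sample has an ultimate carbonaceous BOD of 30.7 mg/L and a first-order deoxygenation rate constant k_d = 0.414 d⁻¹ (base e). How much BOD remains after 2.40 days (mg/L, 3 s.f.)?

L_t = L₀ e^(−k_d t) = 30.7 × e^(−0.414×2.40) = 30.7 × 0.3702 = 11.37 mg/L.

L ≈ 11.4 mg/L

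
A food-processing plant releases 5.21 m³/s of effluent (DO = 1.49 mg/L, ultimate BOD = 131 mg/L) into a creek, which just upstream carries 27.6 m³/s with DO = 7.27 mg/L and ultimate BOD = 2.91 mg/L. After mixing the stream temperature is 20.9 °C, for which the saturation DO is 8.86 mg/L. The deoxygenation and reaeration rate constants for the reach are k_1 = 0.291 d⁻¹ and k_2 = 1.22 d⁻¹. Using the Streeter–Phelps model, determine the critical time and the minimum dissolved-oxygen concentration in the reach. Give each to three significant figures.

t_c ≈ 1.09 d; minimum DO ≈ 4.82 mg/L

Mixed DO = (27.6×7.27 + 5.21×1.49)/(27.6+5.21) = 208.4/32.81 = 6.352 mg/L.
Mixed L₀ = (27.6×2.91 + 5.21×131)/(32.81) = 762.8/32.81 = 23.25 mg/L.
Initial deficit D₀ = C_s − DO₀ = 8.86 − 6.352 = 2.508 mg/L.
t_c = (1/0.9290) ln[(1.22/0.291)(1 − 2.508×0.9290/(0.291×23.25))] = 1.076 × ln(2.749) = 1.088 d.
D_c = (0.291/1.22) × 23.25 × e^(−0.291×1.088) = 0.2385 × 23.25 × 0.7285 = 4.040 mg/L.
Minimum DO = 8.86 − 4.040 = 4.820 mg/L.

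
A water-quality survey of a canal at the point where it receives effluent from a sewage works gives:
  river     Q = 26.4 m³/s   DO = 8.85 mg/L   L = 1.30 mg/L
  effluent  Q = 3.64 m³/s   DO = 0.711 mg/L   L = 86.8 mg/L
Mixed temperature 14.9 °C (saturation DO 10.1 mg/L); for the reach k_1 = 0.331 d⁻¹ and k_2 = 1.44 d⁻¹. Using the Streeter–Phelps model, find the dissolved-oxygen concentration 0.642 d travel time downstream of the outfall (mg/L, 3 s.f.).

DO ≈ 7.78 mg/L

Mixed DO = (26.4×8.85 + 3.64×0.711)/(26.4+3.64) = 236.2/30.04 = 7.864 mg/L.
Mixed L₀ = (26.4×1.30 + 3.64×86.8)/(30.04) = 350.3/30.04 = 11.66 mg/L.
Initial deficit D₀ = C_s − DO₀ = 10.1 − 7.864 = 2.236 mg/L.
D(0.642) = [0.331×11.66/(1.44−0.331)](e^(−0.331×0.642) − e^(−1.44×0.642)) + 2.236 e^(−1.44×0.642)
= 3.480 × (0.8086 − 0.3967) + 2.236 × 0.3967 = 2.320 mg/L.
DO = 10.1 − 2.320 = 7.780 mg/L.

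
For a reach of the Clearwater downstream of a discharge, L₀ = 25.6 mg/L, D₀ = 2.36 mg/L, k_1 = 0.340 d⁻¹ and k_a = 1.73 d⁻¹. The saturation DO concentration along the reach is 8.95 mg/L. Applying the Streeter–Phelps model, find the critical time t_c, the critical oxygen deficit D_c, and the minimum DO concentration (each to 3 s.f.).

With k_a/k_1 = 5.088 and 1 − D₀(k_a−k_1)/(k_1 L₀) = 0.6231,
t_c = ln(5.088 × 0.6231) / (1.73 − 0.340) = ln(3.171) / 1.390 = 1.154/1.390 = 0.8301 d.
D_c = (k_1/k_a) L₀ e^(−k_1 t_c) = (0.340/1.73) × 25.6 × e^(−0.340×0.8301) = 0.1965 × 25.6 × 0.7541 = 3.794 mg/L.
Minimum DO = C_s − D_c = 8.95 − 3.794 = 5.156 mg/L.

t_c ≈ 0.830 d; D_c ≈ 3.79 mg/L; min DO ≈ 5.16 mg/L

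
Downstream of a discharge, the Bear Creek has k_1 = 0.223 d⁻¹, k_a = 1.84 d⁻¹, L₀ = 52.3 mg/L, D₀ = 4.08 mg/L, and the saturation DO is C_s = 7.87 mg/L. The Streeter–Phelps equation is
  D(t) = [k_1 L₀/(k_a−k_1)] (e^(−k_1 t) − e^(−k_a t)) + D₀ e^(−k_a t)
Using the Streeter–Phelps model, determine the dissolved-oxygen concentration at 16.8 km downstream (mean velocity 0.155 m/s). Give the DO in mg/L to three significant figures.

Travel time t = x/v = 16.8 km / (0.155 m/s) = 16800 m / 0.155 m/s = 108400 s = 1.254 d.
k_1 L₀/(k_a−k_1) = 0.223×52.3/(1.84−0.223) = 11.66/1.617 = 7.213 mg/L.
e^(−k_1 t) = e^(−0.223×1.254) = 0.7560; e^(−k_a t) = e^(−1.84×1.254) = 0.09944.
D = 7.213 × (0.7560 − 0.09944) + 4.08 × 0.09944 = 4.735 + 0.4057 = 5.141 mg/L.
DO = C_s − D = 7.87 − 5.141 = 2.729 mg/L.

DO ≈ 2.73 mg/L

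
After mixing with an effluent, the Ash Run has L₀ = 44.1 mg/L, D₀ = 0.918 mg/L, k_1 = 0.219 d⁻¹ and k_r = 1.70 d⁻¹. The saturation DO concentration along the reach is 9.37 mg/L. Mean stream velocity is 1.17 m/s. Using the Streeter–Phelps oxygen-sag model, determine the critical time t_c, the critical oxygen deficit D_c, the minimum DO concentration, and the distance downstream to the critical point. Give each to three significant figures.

t_c = [1/(k_r−k_1)] ln[(k_r/k_1)(1 − D₀(k_r−k_1)/(k_1 L₀))]
= [1/(1.70−0.219)] ln[(1.70/0.219)(1 − 0.918×1.481/(0.219×44.1))]
= (1/1.481) ln[7.763 × 0.8592] = 0.6752 × ln(6.670) = 0.6752 × 1.898 = 1.281 d.
L(t_c) = L₀ e^(−k_1 t_c) = 44.1 × 0.7553 = 33.31 mg/L, and at the critical point k_r D_c = k_1 L, so D_c = (0.219/1.70) × 33.31 = 4.291 mg/L.
Minimum DO = C_s − D_c = 9.37 − 4.291 = 5.079 mg/L.
x_c = v t_c = 1.17 m/s × 1.281 d × 86400 s/d = 129500 m ≈ 130 km.

t_c ≈ 1.28 d; D_c ≈ 4.29 mg/L; min DO ≈ 5.08 mg/L; x_c ≈ 130 km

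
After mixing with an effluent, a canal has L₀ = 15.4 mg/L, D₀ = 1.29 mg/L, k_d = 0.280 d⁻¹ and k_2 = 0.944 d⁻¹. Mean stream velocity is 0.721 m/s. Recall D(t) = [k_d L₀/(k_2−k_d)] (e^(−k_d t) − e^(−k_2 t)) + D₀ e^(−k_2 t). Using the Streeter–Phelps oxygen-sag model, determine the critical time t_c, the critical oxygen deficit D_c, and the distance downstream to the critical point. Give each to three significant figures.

At the critical point dD/dt = 0, so k_d L₀ e^(−k_d t) = k_2 D. Substituting D(t) from the Streeter–Phelps equation and solving for t gives
t_c = ln[(k_2/k_d)(1 − D₀(k_2−k_d)/(k_d L₀))] / (k_2−k_d).
Here k_2−k_d = 0.6640 d⁻¹ and 1 − D₀(k_2−k_d)/(k_d L₀) = 1 − 1.29×0.6640/(0.280×15.4) = 0.8014, so
t_c = ln(3.371 × 0.8014) / 0.6640 = 0.9939 / 0.6640 = 1.497 d.
L(t_c) = L₀ e^(−k_d t_c) = 15.4 × 0.6576 = 10.13 mg/L, and at the critical point k_2 D_c = k_d L, so D_c = (0.280/0.944) × 10.13 = 3.004 mg/L.
x_c = v t_c = 0.721 m/s × 1.497 d × 86400 s/d = 93240 m ≈ 93.2 km.

t_c ≈ 1.50 d; D_c ≈ 3.00 mg/L; x_c ≈ 93.2 km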